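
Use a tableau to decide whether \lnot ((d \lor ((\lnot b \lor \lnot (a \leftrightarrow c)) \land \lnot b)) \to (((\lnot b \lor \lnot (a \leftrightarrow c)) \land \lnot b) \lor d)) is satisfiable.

Initial set: {\lnot ((d \lor ((\lnot b \lor \lnot (a \leftrightarrow c)) \land \lnot b)) \to (((\lnot b \lor \lnot (a \leftrightarrow c)) \land \lnot b) \lor d))}.
\lnot ((d \lor ((\lnot b \lor \lnot (a \leftrightarrow c)) \land \lnot b)) \to (((\lnot b \lor \lnot (a \leftrightarrow c)) \land \lnot b) \lor d)): α-rule — add (d \lor ((\lnot b \lor \lnot (a \leftrightarrow c)) \land \lnot b)), \lnot (((\lnot b \lor \lnot (a \leftrightarrow c)) \land \lnot b) \lor d).
\lnot (((\lnot b \lor \lnot (a \leftrightarrow c)) \land \lnot b) \lor d): α-rule — add \lnot ((\lnot b \lor \lnot (a \leftrightarrow c)) \land \lnot b), \lnot d.
(d \lor ((\lnot b \lor \lnot (a \leftrightarrow c)) \land \lnot b)): β-rule — branch into d  //  ((\lnot b \lor \lnot (a \leftrightarrow c)) \land \lnot b).
  branch 1 (add d):
    × closes — contains both d and \lnot d.
  branch 2 (add ((\lnot b \lor \lnot (a \leftrightarrow c)) \land \lnot b)):
    ((\lnot b \lor \lnot (a \leftrightarrow c)) \land \lnot b): α-rule — add (\lnot b \lor \lnot (a \leftrightarrow c)), \lnot b.
    \lnot ((\lnot b \lor \lnot (a \leftrightarrow c)) \land \lnot b): β-rule — branch into \lnot (\lnot b \lor \lnot (a \leftrightarrow c))  //  \lnot \lnot b.
      branch 2.1 (add \lnot (\lnot b \lor \lnot (a \leftrightarrow c))):
        \lnot (\lnot b \lor \lnot (a \leftrightarrow c)): α-rule — add \lnot \lnot b, \lnot \lnot (a \leftrightarrow c).
        × closes — contains both b and \lnot b.
      branch 2.2 (add \lnot \lnot b):
        × closes — contains both b and \lnot b.
All 3 branches close.
Every branch closed; the formula is unsatisfiable.

Unsatisfiable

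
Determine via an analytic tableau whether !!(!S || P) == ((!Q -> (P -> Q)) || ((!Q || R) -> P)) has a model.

Initial set: {(!!(!S || P) == ((!Q -> (P -> Q)) || ((!Q || R) -> P)))}.
(!!(!S || P) == ((!Q -> (P -> Q)) || ((!Q || R) -> P))): β-rule — branch into !!(!S || P), ((!Q -> (P -> Q)) || ((!Q || R) -> P))  //  !!!(!S || P), !((!Q -> (P -> Q)) || ((!Q || R) -> P)).
  branch 1 (add !!(!S || P), ((!Q -> (P -> Q)) || ((!Q || R) -> P))):
    !!(!S || P): drop double negation, giving (!S || P).
    ((!Q -> (P -> Q)) || ((!Q || R) -> P)): β-rule — branch into (!Q -> (P -> Q))  //  ((!Q || R) -> P).
      branch 1.1 (add (!Q -> (P -> Q))):
        (!S || P): β-rule — branch into !S  //  P.
          branch 1.1.1 (add !S):
            (!Q -> (P -> Q)): β-rule — branch into !!Q  //  (P -> Q).
              branch 1.1.1.1 (add !!Q):
                ○ open, literals {Q=true, S=false}.
              branch 1.1.1.2 (add (P -> Q)):
                (P -> Q): β-rule — branch into !P  //  Q.
                  branch 1.1.1.2.1 (add !P):
                    ○ open, literals {P=false, S=false}.
                  branch 1.1.1.2.2 (add Q):
                    ○ open, literals {Q=true, S=false}.
          branch 1.1.2 (add P):
            (!Q -> (P -> Q)): β-rule — branch into !!Q  //  (P -> Q).
              branch 1.1.2.1 (add !!Q):
                ○ open, literals {P=true, Q=true}.
              branch 1.1.2.2 (add (P -> Q)):
                (P -> Q): β-rule — branch into !P  //  Q.
                  branch 1.1.2.2.1 (add !P):
                    × closes — contains both P and !P.
                  branch 1.1.2.2.2 (add Q):
                    ○ open, literals {P=true, Q=true}.
      branch 1.2 (add ((!Q || R) -> P)):
        (!S || P): β-rule — branch into !S  //  P.
          branch 1.2.1 (add !S):
            ((!Q || R) -> P): β-rule — branch into !(!Q || R)  //  P.
              branch 1.2.1.1 (add !(!Q || R)):
                !(!Q || R): α-rule — add !!Q, !R.
                ○ open, literals {Q=true, R=false, S=false}.
              branch 1.2.1.2 (add P):
                ○ open, literals {P=true, S=false}.
          branch 1.2.2 (add P):
            ((!Q || R) -> P): β-rule — branch into !(!Q || R)  //  P.
              branch 1.2.2.1 (add !(!Q || R)):
                !(!Q || R): α-rule — add !!Q, !R.
                ○ open, literals {P=true, Q=true, R=false}.
              branch 1.2.2.2 (add P):
                ○ open, literals {P=true}.
  branch 2 (add !!!(!S || P), !((!Q -> (P -> Q)) || ((!Q || R) -> P))):
    !!!(!S || P): drop double negation, giving !(!S || P).
    !((!Q -> (P -> Q)) || ((!Q || R) -> P)): α-rule — add !(!Q -> (P -> Q)), !((!Q || R) -> P).
    !(!S || P): α-rule — add !!S, !P.
    !(!Q -> (P -> Q)): α-rule — add !Q, !(P -> Q).
    !((!Q || R) -> P): α-rule — add (!Q || R), !P.
    !(P -> Q): α-rule — add P, !Q.
    × closes — contains both P and !P.
2 branches closed, 9 open.
An open branch gives a satisfying assignment: Q=true, S=false.

Satisfiable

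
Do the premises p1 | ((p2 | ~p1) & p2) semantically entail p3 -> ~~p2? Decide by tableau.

No

Initial set: {(p1 | ((p2 | ~p1) & p2)); ~(p3 -> ~~p2)}.
~(p3 -> ~~p2): α-rule — add p3, ~~~p2.
~~~p2: drop double negation, giving ~p2.
(p1 | ((p2 | ~p1) & p2)): β-rule — branch into p1  //  ((p2 | ~p1) & p2).
  branch 1 (add p1):
    ○ open, literals {p1=T, p2=F, p3=T}.
  branch 2 (add ((p2 | ~p1) & p2)):
    ((p2 | ~p1) & p2): α-rule — add (p2 | ~p1), p2.
    × closes — contains both p2 and ~p2.
1 branch closed, 1 open.
An open branch gives a countermodel: p1=T, p2=F, p3=T (unmentioned atoms arbitrary); the premises hold there but the conclusion fails.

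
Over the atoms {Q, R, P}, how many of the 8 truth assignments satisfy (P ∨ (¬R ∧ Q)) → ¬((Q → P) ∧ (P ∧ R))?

6

Initial set: {((P ∨ (¬R ∧ Q)) → ¬((Q → P) ∧ (P ∧ R)))}.
((P ∨ (¬R ∧ Q)) → ¬((Q → P) ∧ (P ∧ R))): β-rule — branch into ¬(P ∨ (¬R ∧ Q))  //  ¬((Q → P) ∧ (P ∧ R)).
  branch 1 (add ¬(P ∨ (¬R ∧ Q))):
    ¬(P ∨ (¬R ∧ Q)): α-rule — add ¬P, ¬(¬R ∧ Q).
    ¬(¬R ∧ Q): β-rule — branch into ¬¬R  //  ¬Q.
      branch 1.1 (add ¬¬R):
        ○ open, literals {P=0, R=1}.
      branch 1.2 (add ¬Q):
        ○ open, literals {P=0, Q=0}.
  branch 2 (add ¬((Q → P) ∧ (P ∧ R))):
    ¬((Q → P) ∧ (P ∧ R)): β-rule — branch into ¬(Q → P)  //  ¬(P ∧ R).
      branch 2.1 (add ¬(Q → P)):
        ¬(Q → P): α-rule — add Q, ¬P.
        ○ open, literals {P=0, Q=1}.
      branch 2.2 (add ¬(P ∧ R)):
        ¬(P ∧ R): β-rule — branch into ¬P  //  ¬R.
          branch 2.2.1 (add ¬P):
            ○ open, literals {P=0}.
          branch 2.2.2 (add ¬R):
            ○ open, literals {R=0}.
0 branches closed, 5 open.
Each open branch fixes some atoms; the unmentioned ones are free. Counting distinct full assignments: branch {P=0, R=1} (Q) contributes 2 new; branch {P=0, Q=0} (R) contributes 1 new; branch {P=0, Q=1} (R) contributes 1 new; branch {P=0} (Q, R) contributes 0 new; branch {R=0} (Q, P) contributes 2 new. Total: 6.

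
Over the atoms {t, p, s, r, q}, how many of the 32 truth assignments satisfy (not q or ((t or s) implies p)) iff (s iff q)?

14

Initial set: {T ((not q or ((t or s) implies p)) iff (s iff q))}.
T ((not q or ((t or s) implies p)) iff (s iff q)): β-rule — branch into T (not q or ((t or s) implies p)), T (s iff q)  //  F (not q or ((t or s) implies p)), F (s iff q).
  branch 1 (add T (not q or ((t or s) implies p)), T (s iff q)):
    T (not q or ((t or s) implies p)): β-rule — branch into T not q  //  T ((t or s) implies p).
      branch 1.1 (add T not q):
        T (s iff q): β-rule — branch into T s, T q  //  F s, F q.
          branch 1.1.1 (add T s, T q):
            × closes — contains both q and not q.
          branch 1.1.2 (add F s, F q):
            ○ open, literals {q=F, s=F}.
      branch 1.2 (add T ((t or s) implies p)):
        T (s iff q): β-rule — branch into T s, T q  //  F s, F q.
          branch 1.2.1 (add T s, T q):
            T ((t or s) implies p): β-rule — branch into F (t or s)  //  T p.
              branch 1.2.1.1 (add F (t or s)):
                F (t or s): α-rule — add F t, F s.
                × closes — contains both s and not s.
              branch 1.2.1.2 (add T p):
                ○ open, literals {p=T, q=T, s=T}.
          branch 1.2.2 (add F s, F q):
            T ((t or s) implies p): β-rule — branch into F (t or s)  //  T p.
              branch 1.2.2.1 (add F (t or s)):
                F (t or s): α-rule — add F t, F s.
                ○ open, literals {q=F, s=F, t=F}.
              branch 1.2.2.2 (add T p):
                ○ open, literals {p=T, q=F, s=F}.
  branch 2 (add F (not q or ((t or s) implies p)), F (s iff q)):
    F (not q or ((t or s) implies p)): α-rule — add F not q, F ((t or s) implies p).
    F ((t or s) implies p): α-rule — add T (t or s), F p.
    F (s iff q): β-rule — branch into T s, F q  //  F s, T q.
      branch 2.1 (add T s, F q):
        × closes — contains both q and not q.
      branch 2.2 (add F s, T q):
        T (t or s): β-rule — branch into T t  //  T s.
          branch 2.2.1 (add T t):
            ○ open, literals {p=F, q=T, s=F, t=T}.
          branch 2.2.2 (add T s):
            × closes — contains both s and not s.
4 branches closed, 5 open.
Each open branch fixes some atoms; the unmentioned ones are free. Counting distinct full assignments: branch {q=F, s=F} (t, p, r) contributes 8 new; branch {p=T, q=T, s=T} (t, r) contributes 4 new; branch {q=F, s=F, t=F} (p, r) contributes 0 new; branch {p=T, q=F, s=F} (t, r) contributes 0 new; branch {p=F, q=T, s=F, t=T} (r) contributes 2 new. Total: 14.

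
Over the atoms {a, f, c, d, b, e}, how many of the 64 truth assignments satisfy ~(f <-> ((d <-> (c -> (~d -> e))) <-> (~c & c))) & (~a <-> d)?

Initial set: {(~(f <-> ((d <-> (c -> (~d -> e))) <-> (~c & c))) & (~a <-> d))}.
(~(f <-> ((d <-> (c -> (~d -> e))) <-> (~c & c))) & (~a <-> d)): α-rule — add ~(f <-> ((d <-> (c -> (~d -> e))) <-> (~c & c))), (~a <-> d).
~(f <-> ((d <-> (c -> (~d -> e))) <-> (~c & c))): β-rule — branch into f, ~((d <-> (c -> (~d -> e))) <-> (~c & c))  //  ~f, ((d <-> (c -> (~d -> e))) <-> (~c & c)).
  branch 1 (add f, ~((d <-> (c -> (~d -> e))) <-> (~c & c))):
    (~a <-> d): β-rule — branch into ~a, d  //  ~~a, ~d.
      branch 1.1 (add ~a, d):
        ~((d <-> (c -> (~d -> e))) <-> (~c & c)): β-rule — branch into (d <-> (c -> (~d -> e))), ~(~c & c)  //  ~(d <-> (c -> (~d -> e))), (~c & c).
          branch 1.1.1 (add (d <-> (c -> (~d -> e))), ~(~c & c)):
            (d <-> (c -> (~d -> e))): β-rule — branch into d, (c -> (~d -> e))  //  ~d, ~(c -> (~d -> e)).
              branch 1.1.1.1 (add d, (c -> (~d -> e))):
                ~(~c & c): β-rule — branch into ~~c  //  ~c.
                  branch 1.1.1.1.1 (add ~~c):
                    (c -> (~d -> e)): β-rule — branch into ~c  //  (~d -> e).
                      branch 1.1.1.1.1.1 (add ~c):
                        × closes — contains both c and ~c.
                      branch 1.1.1.1.1.2 (add (~d -> e)):
                        (~d -> e): β-rule — branch into ~~d  //  e.
                          branch 1.1.1.1.1.2.1 (add ~~d):
                            ○ open, literals {a=0, c=1, d=1, f=1}.
                          branch 1.1.1.1.1.2.2 (add e):
                            ○ open, literals {a=0, c=1, d=1, e=1, f=1}.
                  branch 1.1.1.1.2 (add ~c):
                    (c -> (~d -> e)): β-rule — branch into ~c  //  (~d -> e).
                      branch 1.1.1.1.2.1 (add ~c):
                        ○ open, literals {a=0, c=0, d=1, f=1}.
                      branch 1.1.1.1.2.2 (add (~d -> e)):
                        (~d -> e): β-rule — branch into ~~d  //  e.
                          branch 1.1.1.1.2.2.1 (add ~~d):
                            ○ open, literals {a=0, c=0, d=1, f=1}.
                          branch 1.1.1.1.2.2.2 (add e):
                            ○ open, literals {a=0, c=0, d=1, e=1, f=1}.
              branch 1.1.1.2 (add ~d, ~(c -> (~d -> e))):
                × closes — contains both d and ~d.
          branch 1.1.2 (add ~(d <-> (c -> (~d -> e))), (~c & c)):
            (~c & c): α-rule — add ~c, c.
            × closes — contains both c and ~c.
      branch 1.2 (add ~~a, ~d):
        ~((d <-> (c -> (~d -> e))) <-> (~c & c)): β-rule — branch into (d <-> (c -> (~d -> e))), ~(~c & c)  //  ~(d <-> (c -> (~d -> e))), (~c & c).
          branch 1.2.1 (add (d <-> (c -> (~d -> e))), ~(~c & c)):
            (d <-> (c -> (~d -> e))): β-rule — branch into d, (c -> (~d -> e))  //  ~d, ~(c -> (~d -> e)).
              branch 1.2.1.1 (add d, (c -> (~d -> e))):
                × closes — contains both d and ~d.
              branch 1.2.1.2 (add ~d, ~(c -> (~d -> e))):
                ~(c -> (~d -> e)): α-rule — add c, ~(~d -> e).
                ~(~d -> e): α-rule — add ~d, ~e.
                ~(~c & c): β-rule — branch into ~~c  //  ~c.
                  branch 1.2.1.2.1 (add ~~c):
                    ○ open, literals {a=1, c=1, d=0, e=0, f=1}.
                  branch 1.2.1.2.2 (add ~c):
                    × closes — contains both c and ~c.
          branch 1.2.2 (add ~(d <-> (c -> (~d -> e))), (~c & c)):
            (~c & c): α-rule — add ~c, c.
            × closes — contains both c and ~c.
  branch 2 (add ~f, ((d <-> (c -> (~d -> e))) <-> (~c & c))):
    (~a <-> d): β-rule — branch into ~a, d  //  ~~a, ~d.
      branch 2.1 (add ~a, d):
        ((d <-> (c -> (~d -> e))) <-> (~c & c)): β-rule — branch into (d <-> (c -> (~d -> e))), (~c & c)  //  ~(d <-> (c -> (~d -> e))), ~(~c & c).
          branch 2.1.1 (add (d <-> (c -> (~d -> e))), (~c & c)):
            (~c & c): α-rule — add ~c, c.
            × closes — contains both c and ~c.
          branch 2.1.2 (add ~(d <-> (c -> (~d -> e))), ~(~c & c)):
            ~(d <-> (c -> (~d -> e))): β-rule — branch into d, ~(c -> (~d -> e))  //  ~d, (c -> (~d -> e)).
              branch 2.1.2.1 (add d, ~(c -> (~d -> e))):
                ~(c -> (~d -> e)): α-rule — add c, ~(~d -> e).
                ~(~d -> e): α-rule — add ~d, ~e.
                × closes — contains both d and ~d.
              branch 2.1.2.2 (add ~d, (c -> (~d -> e))):
                × closes — contains both d and ~d.
      branch 2.2 (add ~~a, ~d):
        ((d <-> (c -> (~d -> e))) <-> (~c & c)): β-rule — branch into (d <-> (c -> (~d -> e))), (~c & c)  //  ~(d <-> (c -> (~d -> e))), ~(~c & c).
          branch 2.2.1 (add (d <-> (c -> (~d -> e))), (~c & c)):
            (~c & c): α-rule — add ~c, c.
            × closes — contains both c and ~c.
          branch 2.2.2 (add ~(d <-> (c -> (~d -> e))), ~(~c & c)):
            ~(d <-> (c -> (~d -> e))): β-rule — branch into d, ~(c -> (~d -> e))  //  ~d, (c -> (~d -> e)).
              branch 2.2.2.1 (add d, ~(c -> (~d -> e))):
                × closes — contains both d and ~d.
              branch 2.2.2.2 (add ~d, (c -> (~d -> e))):
                ~(~c & c): β-rule — branch into ~~c  //  ~c.
                  branch 2.2.2.2.1 (add ~~c):
                    (c -> (~d -> e)): β-rule — branch into ~c  //  (~d -> e).
                      branch 2.2.2.2.1.1 (add ~c):
                        × closes — contains both c and ~c.
                      branch 2.2.2.2.1.2 (add (~d -> e)):
                        (~d -> e): β-rule — branch into ~~d  //  e.
                          branch 2.2.2.2.1.2.1 (add ~~d):
                            × closes — contains both d and ~d.
                          branch 2.2.2.2.1.2.2 (add e):
                            ○ open, literals {a=1, c=1, d=0, e=1, f=0}.
                  branch 2.2.2.2.2 (add ~c):
                    (c -> (~d -> e)): β-rule — branch into ~c  //  (~d -> e).
                      branch 2.2.2.2.2.1 (add ~c):
                        ○ open, literals {a=1, c=0, d=0, f=0}.
                      branch 2.2.2.2.2.2 (add (~d -> e)):
                        (~d -> e): β-rule — branch into ~~d  //  e.
                          branch 2.2.2.2.2.2.1 (add ~~d):
                            × closes — contains both d and ~d.
                          branch 2.2.2.2.2.2.2 (add e):
                            ○ open, literals {a=1, c=0, d=0, e=1, f=0}.
14 branches closed, 9 open.
Each open branch fixes some atoms; the unmentioned ones are free. Counting distinct full assignments: branch {a=0, c=1, d=1, f=1} (b, e) contributes 4 new; branch {a=0, c=1, d=1, e=1, f=1} (b) contributes 0 new; branch {a=0, c=0, d=1, f=1} (b, e) contributes 4 new; branch {a=0, c=0, d=1, f=1} (b, e) contributes 0 new; branch {a=0, c=0, d=1, e=1, f=1} (b) contributes 0 new; branch {a=1, c=1, d=0, e=0, f=1} (b) contributes 2 new; branch {a=1, c=1, d=0, e=1, f=0} (b) contributes 2 new; branch {a=1, c=0, d=0, f=0} (b, e) contributes 4 new; branch {a=1, c=0, d=0, e=1, f=0} (b) contributes 0 new. Total: 16.

16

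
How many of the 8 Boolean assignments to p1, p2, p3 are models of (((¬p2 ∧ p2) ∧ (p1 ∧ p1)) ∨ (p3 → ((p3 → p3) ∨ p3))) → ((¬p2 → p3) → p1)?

5

Initial set: {((((¬p2 ∧ p2) ∧ (p1 ∧ p1)) ∨ (p3 → ((p3 → p3) ∨ p3))) → ((¬p2 → p3) → p1))}.
((((¬p2 ∧ p2) ∧ (p1 ∧ p1)) ∨ (p3 → ((p3 → p3) ∨ p3))) → ((¬p2 → p3) → p1)): β-rule — branch into ¬(((¬p2 ∧ p2) ∧ (p1 ∧ p1)) ∨ (p3 → ((p3 → p3) ∨ p3)))  //  ((¬p2 → p3) → p1).
  branch 1 (add ¬(((¬p2 ∧ p2) ∧ (p1 ∧ p1)) ∨ (p3 → ((p3 → p3) ∨ p3)))):
    ¬(((¬p2 ∧ p2) ∧ (p1 ∧ p1)) ∨ (p3 → ((p3 → p3) ∨ p3))): α-rule — add ¬((¬p2 ∧ p2) ∧ (p1 ∧ p1)), ¬(p3 → ((p3 → p3) ∨ p3)).
    ¬(p3 → ((p3 → p3) ∨ p3)): α-rule — add p3, ¬((p3 → p3) ∨ p3).
    ¬((p3 → p3) ∨ p3): α-rule — add ¬(p3 → p3), ¬p3.
    × closes — contains both p3 and ¬p3.
  branch 2 (add ((¬p2 → p3) → p1)):
    ((¬p2 → p3) → p1): β-rule — branch into ¬(¬p2 → p3)  //  p1.
      branch 2.1 (add ¬(¬p2 → p3)):
        ¬(¬p2 → p3): α-rule — add ¬p2, ¬p3.
        ○ open, literals {p2=false, p3=false}.
      branch 2.2 (add p1):
        ○ open, literals {p1=true}.
1 branch closed, 2 open.
Each open branch fixes some atoms; the unmentioned ones are free. Counting distinct full assignments: branch {p2=false, p3=false} (p1) contributes 2 new; branch {p1=true} (p2, p3) contributes 3 new. Total: 5.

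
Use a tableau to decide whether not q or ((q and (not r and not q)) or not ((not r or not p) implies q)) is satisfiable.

Initial set: {(not q or ((q and (not r and not q)) or not ((not r or not p) implies q)))}.
(not q or ((q and (not r and not q)) or not ((not r or not p) implies q))): β-rule — branch into not q  //  ((q and (not r and not q)) or not ((not r or not p) implies q)).
  branch 1 (add not q):
    ○ open, literals {q=0}.
  branch 2 (add ((q and (not r and not q)) or not ((not r or not p) implies q))):
    ((q and (not r and not q)) or not ((not r or not p) implies q)): β-rule — branch into (q and (not r and not q))  //  not ((not r or not p) implies q).
      branch 2.1 (add (q and (not r and not q))):
        (q and (not r and not q)): α-rule — add q, (not r and not q).
        (not r and not q): α-rule — add not r, not q.
        × closes — contains both q and not q.
      branch 2.2 (add not ((not r or not p) implies q)):
        not ((not r or not p) implies q): α-rule — add (not r or not p), not q.
        (not r or not p): β-rule — branch into not r  //  not p.
          branch 2.2.1 (add not r):
            ○ open, literals {q=0, r=0}.
          branch 2.2.2 (add not p):
            ○ open, literals {p=0, q=0}.
1 branch closed, 3 open.
An open branch gives a satisfying assignment: q=0.

Satisfiable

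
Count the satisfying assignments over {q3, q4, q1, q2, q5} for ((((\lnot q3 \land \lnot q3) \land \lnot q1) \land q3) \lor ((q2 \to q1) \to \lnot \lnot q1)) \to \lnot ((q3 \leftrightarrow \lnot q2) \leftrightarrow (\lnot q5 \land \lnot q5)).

Initial set: {(((((\lnot q3 \land \lnot q3) \land \lnot q1) \land q3) \lor ((q2 \to q1) \to \lnot \lnot q1)) \to \lnot ((q3 \leftrightarrow \lnot q2) \leftrightarrow (\lnot q5 \land \lnot q5)))}.
(((((\lnot q3 \land \lnot q3) \land \lnot q1) \land q3) \lor ((q2 \to q1) \to \lnot \lnot q1)) \to \lnot ((q3 \leftrightarrow \lnot q2) \leftrightarrow (\lnot q5 \land \lnot q5))): β-rule — branch into \lnot ((((\lnot q3 \land \lnot q3) \land \lnot q1) \land q3) \lor ((q2 \to q1) \to \lnot \lnot q1))  //  \lnot ((q3 \leftrightarrow \lnot q2) \leftrightarrow (\lnot q5 \land \lnot q5)).
  branch 1 (add \lnot ((((\lnot q3 \land \lnot q3) \land \lnot q1) \land q3) \lor ((q2 \to q1) \to \lnot \lnot q1))):
    \lnot ((((\lnot q3 \land \lnot q3) \land \lnot q1) \land q3) \lor ((q2 \to q1) \to \lnot \lnot q1)): α-rule — add \lnot (((\lnot q3 \land \lnot q3) \land \lnot q1) \land q3), \lnot ((q2 \to q1) \to \lnot \lnot q1).
    \lnot ((q2 \to q1) \to \lnot \lnot q1): α-rule — add (q2 \to q1), \lnot \lnot \lnot q1.
    \lnot \lnot \lnot q1: drop double negation, giving \lnot q1.
    \lnot (((\lnot q3 \land \lnot q3) \land \lnot q1) \land q3): β-rule — branch into \lnot ((\lnot q3 \land \lnot q3) \land \lnot q1)  //  \lnot q3.
      branch 1.1 (add \lnot ((\lnot q3 \land \lnot q3) \land \lnot q1)):
        (q2 \to q1): β-rule — branch into \lnot q2  //  q1.
          branch 1.1.1 (add \lnot q2):
            \lnot ((\lnot q3 \land \lnot q3) \land \lnot q1): β-rule — branch into \lnot (\lnot q3 \land \lnot q3)  //  \lnot \lnot q1.
              branch 1.1.1.1 (add \lnot (\lnot q3 \land \lnot q3)):
                \lnot (\lnot q3 \land \lnot q3): β-rule — branch into \lnot \lnot q3  //  \lnot \lnot q3.
                  branch 1.1.1.1.1 (add \lnot \lnot q3):
                    ○ open, literals {q1=0, q2=0, q3=1}.
                  branch 1.1.1.1.2 (add \lnot \lnot q3):
                    ○ open, literals {q1=0, q2=0, q3=1}.
              branch 1.1.1.2 (add \lnot \lnot q1):
                × closes — contains both q1 and \lnot q1.
          branch 1.1.2 (add q1):
            × closes — contains both q1 and \lnot q1.
      branch 1.2 (add \lnot q3):
        (q2 \to q1): β-rule — branch into \lnot q2  //  q1.
          branch 1.2.1 (add \lnot q2):
            ○ open, literals {q1=0, q2=0, q3=0}.
          branch 1.2.2 (add q1):
            × closes — contains both q1 and \lnot q1.
  branch 2 (add \lnot ((q3 \leftrightarrow \lnot q2) \leftrightarrow (\lnot q5 \land \lnot q5))):
    \lnot ((q3 \leftrightarrow \lnot q2) \leftrightarrow (\lnot q5 \land \lnot q5)): β-rule — branch into (q3 \leftrightarrow \lnot q2), \lnot (\lnot q5 \land \lnot q5)  //  \lnot (q3 \leftrightarrow \lnot q2), (\lnot q5 \land \lnot q5).
      branch 2.1 (add (q3 \leftrightarrow \lnot q2), \lnot (\lnot q5 \land \lnot q5)):
        (q3 \leftrightarrow \lnot q2): β-rule — branch into q3, \lnot q2  //  \lnot q3, \lnot \lnot q2.
          branch 2.1.1 (add q3, \lnot q2):
            \lnot (\lnot q5 \land \lnot q5): β-rule — branch into \lnot \lnot q5  //  \lnot \lnot q5.
              branch 2.1.1.1 (add \lnot \lnot q5):
                ○ open, literals {q2=0, q3=1, q5=1}.
              branch 2.1.1.2 (add \lnot \lnot q5):
                ○ open, literals {q2=0, q3=1, q5=1}.
          branch 2.1.2 (add \lnot q3, \lnot \lnot q2):
            \lnot (\lnot q5 \land \lnot q5): β-rule — branch into \lnot \lnot q5  //  \lnot \lnot q5.
              branch 2.1.2.1 (add \lnot \lnot q5):
                ○ open, literals {q2=1, q3=0, q5=1}.
              branch 2.1.2.2 (add \lnot \lnot q5):
                ○ open, literals {q2=1, q3=0, q5=1}.
      branch 2.2 (add \lnot (q3 \leftrightarrow \lnot q2), (\lnot q5 \land \lnot q5)):
        (\lnot q5 \land \lnot q5): α-rule — add \lnot q5, \lnot q5.
        \lnot (q3 \leftrightarrow \lnot q2): β-rule — branch into q3, \lnot \lnot q2  //  \lnot q3, \lnot q2.
          branch 2.2.1 (add q3, \lnot \lnot q2):
            ○ open, literals {q2=1, q3=1, q5=0}.
          branch 2.2.2 (add \lnot q3, \lnot q2):
            ○ open, literals {q2=0, q3=0, q5=0}.
3 branches closed, 9 open.
Each open branch fixes some atoms; the unmentioned ones are free. Counting distinct full assignments: branch {q1=0, q2=0, q3=1} (q4, q5) contributes 4 new; branch {q1=0, q2=0, q3=1} (q4, q5) contributes 0 new; branch {q1=0, q2=0, q3=0} (q4, q5) contributes 4 new; branch {q2=0, q3=1, q5=1} (q4, q1) contributes 2 new; branch {q2=0, q3=1, q5=1} (q4, q1) contributes 0 new; branch {q2=1, q3=0, q5=1} (q4, q1) contributes 4 new; branch {q2=1, q3=0, q5=1} (q4, q1) contributes 0 new; branch {q2=1, q3=1, q5=0} (q4, q1) contributes 4 new; branch {q2=0, q3=0, q5=0} (q4, q1) contributes 2 new. Total: 20.

20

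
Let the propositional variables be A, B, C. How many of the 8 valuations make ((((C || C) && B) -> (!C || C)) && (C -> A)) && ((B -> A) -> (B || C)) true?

Initial set: {T (((((C || C) && B) -> (!C || C)) && (C -> A)) && ((B -> A) -> (B || C)))}.
T (((((C || C) && B) -> (!C || C)) && (C -> A)) && ((B -> A) -> (B || C))): α-rule — add T ((((C || C) && B) -> (!C || C)) && (C -> A)), T ((B -> A) -> (B || C)).
T ((((C || C) && B) -> (!C || C)) && (C -> A)): α-rule — add T (((C || C) && B) -> (!C || C)), T (C -> A).
T ((B -> A) -> (B || C)): β-rule — branch into F (B -> A)  //  T (B || C).
  branch 1 (add F (B -> A)):
    F (B -> A): α-rule — add T B, F A.
    T (((C || C) && B) -> (!C || C)): β-rule — branch into F ((C || C) && B)  //  T (!C || C).
      branch 1.1 (add F ((C || C) && B)):
        T (C -> A): β-rule — branch into F C  //  T A.
          branch 1.1.1 (add F C):
            F ((C || C) && B): β-rule — branch into F (C || C)  //  F B.
              branch 1.1.1.1 (add F (C || C)):
                F (C || C): α-rule — add F C, F C.
                ○ open, literals {A=false, B=true, C=false}.
              branch 1.1.1.2 (add F B):
                × closes — contains both B and !B.
          branch 1.1.2 (add T A):
            × closes — contains both A and !A.
      branch 1.2 (add T (!C || C)):
        T (C -> A): β-rule — branch into F C  //  T A.
          branch 1.2.1 (add F C):
            T (!C || C): β-rule — branch into T !C  //  T C.
              branch 1.2.1.1 (add T !C):
                ○ open, literals {A=false, B=true, C=false}.
              branch 1.2.1.2 (add T C):
                × closes — contains both C and !C.
          branch 1.2.2 (add T A):
            × closes — contains both A and !A.
  branch 2 (add T (B || C)):
    T (((C || C) && B) -> (!C || C)): β-rule — branch into F ((C || C) && B)  //  T (!C || C).
      branch 2.1 (add F ((C || C) && B)):
        T (C -> A): β-rule — branch into F C  //  T A.
          branch 2.1.1 (add F C):
            T (B || C): β-rule — branch into T B  //  T C.
              branch 2.1.1.1 (add T B):
                F ((C || C) && B): β-rule — branch into F (C || C)  //  F B.
                  branch 2.1.1.1.1 (add F (C || C)):
                    F (C || C): α-rule — add F C, F C.
                    ○ open, literals {B=true, C=false}.
                  branch 2.1.1.1.2 (add F B):
                    × closes — contains both B and !B.
              branch 2.1.1.2 (add T C):
                × closes — contains both C and !C.
          branch 2.1.2 (add T A):
            T (B || C): β-rule — branch into T B  //  T C.
              branch 2.1.2.1 (add T B):
                F ((C || C) && B): β-rule — branch into F (C || C)  //  F B.
                  branch 2.1.2.1.1 (add F (C || C)):
                    F (C || C): α-rule — add F C, F C.
                    ○ open, literals {A=true, B=true, C=false}.
                  branch 2.1.2.1.2 (add F B):
                    × closes — contains both B and !B.
              branch 2.1.2.2 (add T C):
                F ((C || C) && B): β-rule — branch into F (C || C)  //  F B.
                  branch 2.1.2.2.1 (add F (C || C)):
                    F (C || C): α-rule — add F C, F C.
                    × closes — contains both C and !C.
                  branch 2.1.2.2.2 (add F B):
                    ○ open, literals {A=true, B=false, C=true}.
      branch 2.2 (add T (!C || C)):
        T (C -> A): β-rule — branch into F C  //  T A.
          branch 2.2.1 (add F C):
            T (B || C): β-rule — branch into T B  //  T C.
              branch 2.2.1.1 (add T B):
                T (!C || C): β-rule — branch into T !C  //  T C.
                  branch 2.2.1.1.1 (add T !C):
                    ○ open, literals {B=true, C=false}.
                  branch 2.2.1.1.2 (add T C):
                    × closes — contains both C and !C.
              branch 2.2.1.2 (add T C):
                × closes — contains both C and !C.
          branch 2.2.2 (add T A):
            T (B || C): β-rule — branch into T B  //  T C.
              branch 2.2.2.1 (add T B):
                T (!C || C): β-rule — branch into T !C  //  T C.
                  branch 2.2.2.1.1 (add T !C):
                    ○ open, literals {A=true, B=true, C=false}.
                  branch 2.2.2.1.2 (add T C):
                    ○ open, literals {A=true, B=true, C=true}.
              branch 2.2.2.2 (add T C):
                T (!C || C): β-rule — branch into T !C  //  T C.
                  branch 2.2.2.2.1 (add T !C):
                    × closes — contains both C and !C.
                  branch 2.2.2.2.2 (add T C):
                    ○ open, literals {A=true, C=true}.
11 branches closed, 9 open.
Each open branch fixes some atoms; the unmentioned ones are free. Counting distinct full assignments: branch {A=false, B=true, C=false} (none free) contributes 1 new; branch {A=false, B=true, C=false} (none free) contributes 0 new; branch {B=true, C=false} (A) contributes 1 new; branch {A=true, B=true, C=false} (none free) contributes 0 new; branch {A=true, B=false, C=true} (none free) contributes 1 new; branch {B=true, C=false} (A) contributes 0 new; branch {A=true, B=true, C=false} (none free) contributes 0 new; branch {A=true, B=true, C=true} (none free) contributes 1 new; branch {A=true, C=true} (B) contributes 0 new. Total: 4.

4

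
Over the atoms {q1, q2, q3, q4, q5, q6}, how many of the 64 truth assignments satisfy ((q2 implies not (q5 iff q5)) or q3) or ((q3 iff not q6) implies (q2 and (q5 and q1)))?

58

Initial set: {(((q2 implies not (q5 iff q5)) or q3) or ((q3 iff not q6) implies (q2 and (q5 and q1))))}.
(((q2 implies not (q5 iff q5)) or q3) or ((q3 iff not q6) implies (q2 and (q5 and q1)))): β-rule — branch into ((q2 implies not (q5 iff q5)) or q3)  //  ((q3 iff not q6) implies (q2 and (q5 and q1))).
  branch 1 (add ((q2 implies not (q5 iff q5)) or q3)):
    ((q2 implies not (q5 iff q5)) or q3): β-rule — branch into (q2 implies not (q5 iff q5))  //  q3.
      branch 1.1 (add (q2 implies not (q5 iff q5))):
        (q2 implies not (q5 iff q5)): β-rule — branch into not q2  //  not (q5 iff q5).
          branch 1.1.1 (add not q2):
            ○ open, literals {q2=0}.
          branch 1.1.2 (add not (q5 iff q5)):
            not (q5 iff q5): β-rule — branch into q5, not q5  //  not q5, q5.
              branch 1.1.2.1 (add q5, not q5):
                × closes — contains both q5 and not q5.
              branch 1.1.2.2 (add not q5, q5):
                × closes — contains both q5 and not q5.
      branch 1.2 (add q3):
        ○ open, literals {q3=1}.
  branch 2 (add ((q3 iff not q6) implies (q2 and (q5 and q1)))):
    ((q3 iff not q6) implies (q2 and (q5 and q1))): β-rule — branch into not (q3 iff not q6)  //  (q2 and (q5 and q1)).
      branch 2.1 (add not (q3 iff not q6)):
        not (q3 iff not q6): β-rule — branch into q3, not not q6  //  not q3, not q6.
          branch 2.1.1 (add q3, not not q6):
            ○ open, literals {q3=1, q6=1}.
          branch 2.1.2 (add not q3, not q6):
            ○ open, literals {q3=0, q6=0}.
      branch 2.2 (add (q2 and (q5 and q1))):
        (q2 and (q5 and q1)): α-rule — add q2, (q5 and q1).
        (q5 and q1): α-rule — add q5, q1.
        ○ open, literals {q1=1, q2=1, q5=1}.
2 branches closed, 5 open.
Each open branch fixes some atoms; the unmentioned ones are free. Counting distinct full assignments: branch {q2=0} (q1, q3, q4, q5, q6) contributes 32 new; branch {q3=1} (q1, q2, q4, q5, q6) contributes 16 new; branch {q3=1, q6=1} (q1, q2, q4, q5) contributes 0 new; branch {q3=0, q6=0} (q1, q2, q4, q5) contributes 8 new; branch {q1=1, q2=1, q5=1} (q3, q4, q6) contributes 2 new. Total: 58.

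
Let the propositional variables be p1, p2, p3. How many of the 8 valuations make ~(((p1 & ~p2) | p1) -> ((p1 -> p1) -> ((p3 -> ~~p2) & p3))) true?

3

Initial set: {T ~(((p1 & ~p2) | p1) -> ((p1 -> p1) -> ((p3 -> ~~p2) & p3)))}.
T ~(((p1 & ~p2) | p1) -> ((p1 -> p1) -> ((p3 -> ~~p2) & p3))): α-rule — add T ((p1 & ~p2) | p1), F ((p1 -> p1) -> ((p3 -> ~~p2) & p3)).
F ((p1 -> p1) -> ((p3 -> ~~p2) & p3)): α-rule — add T (p1 -> p1), F ((p3 -> ~~p2) & p3).
T ((p1 & ~p2) | p1): β-rule — branch into T (p1 & ~p2)  //  T p1.
  branch 1 (add T (p1 & ~p2)):
    T (p1 & ~p2): α-rule — add T p1, T ~p2.
    T (p1 -> p1): β-rule — branch into F p1  //  T p1.
      branch 1.1 (add F p1):
        × closes — contains both p1 and ~p1.
      branch 1.2 (add T p1):
        F ((p3 -> ~~p2) & p3): β-rule — branch into F (p3 -> ~~p2)  //  F p3.
          branch 1.2.1 (add F (p3 -> ~~p2)):
            F (p3 -> ~~p2): α-rule — add T p3, F ~~p2.
            F ~~p2: drop double negation, giving F p2.
            ○ open, literals {p1=1, p2=0, p3=1}.
          branch 1.2.2 (add F p3):
            ○ open, literals {p1=1, p2=0, p3=0}.
  branch 2 (add T p1):
    T (p1 -> p1): β-rule — branch into F p1  //  T p1.
      branch 2.1 (add F p1):
        × closes — contains both p1 and ~p1.
      branch 2.2 (add T p1):
        F ((p3 -> ~~p2) & p3): β-rule — branch into F (p3 -> ~~p2)  //  F p3.
          branch 2.2.1 (add F (p3 -> ~~p2)):
            F (p3 -> ~~p2): α-rule — add T p3, F ~~p2.
            F ~~p2: drop double negation, giving F p2.
            ○ open, literals {p1=1, p2=0, p3=1}.
          branch 2.2.2 (add F p3):
            ○ open, literals {p1=1, p3=0}.
2 branches closed, 4 open.
Each open branch fixes some atoms; the unmentioned ones are free. Counting distinct full assignments: branch {p1=1, p2=0, p3=1} (none free) contributes 1 new; branch {p1=1, p2=0, p3=0} (none free) contributes 1 new; branch {p1=1, p2=0, p3=1} (none free) contributes 0 new; branch {p1=1, p3=0} (p2) contributes 1 new. Total: 3.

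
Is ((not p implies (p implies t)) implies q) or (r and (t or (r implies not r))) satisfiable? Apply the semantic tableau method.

Satisfiable

Initial set: {(((not p implies (p implies t)) implies q) or (r and (t or (r implies not r))))}.
(((not p implies (p implies t)) implies q) or (r and (t or (r implies not r)))): β-rule — branch into ((not p implies (p implies t)) implies q)  //  (r and (t or (r implies not r))).
  branch 1 (add ((not p implies (p implies t)) implies q)):
    ((not p implies (p implies t)) implies q): β-rule — branch into not (not p implies (p implies t))  //  q.
      branch 1.1 (add not (not p implies (p implies t))):
        not (not p implies (p implies t)): α-rule — add not p, not (p implies t).
        not (p implies t): α-rule — add p, not t.
        × closes — contains both p and not p.
      branch 1.2 (add q):
        ○ open, literals {q=T}.
  branch 2 (add (r and (t or (r implies not r)))):
    (r and (t or (r implies not r))): α-rule — add r, (t or (r implies not r)).
    (t or (r implies not r)): β-rule — branch into t  //  (r implies not r).
      branch 2.1 (add t):
        ○ open, literals {r=T, t=T}.
      branch 2.2 (add (r implies not r)):
        (r implies not r): β-rule — branch into not r  //  not r.
          branch 2.2.1 (add not r):
            × closes — contains both r and not r.
          branch 2.2.2 (add not r):
            × closes — contains both r and not r.
3 branches closed, 2 open.
An open branch gives a satisfying assignment: q=T.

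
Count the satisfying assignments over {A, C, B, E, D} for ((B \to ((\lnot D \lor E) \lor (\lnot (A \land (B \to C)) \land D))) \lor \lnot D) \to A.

Initial set: {T (((B \to ((\lnot D \lor E) \lor (\lnot (A \land (B \to C)) \land D))) \lor \lnot D) \to A)}.
T (((B \to ((\lnot D \lor E) \lor (\lnot (A \land (B \to C)) \land D))) \lor \lnot D) \to A): β-rule — branch into F ((B \to ((\lnot D \lor E) \lor (\lnot (A \land (B \to C)) \land D))) \lor \lnot D)  //  T A.
  branch 1 (add F ((B \to ((\lnot D \lor E) \lor (\lnot (A \land (B \to C)) \land D))) \lor \lnot D)):
    F ((B \to ((\lnot D \lor E) \lor (\lnot (A \land (B \to C)) \land D))) \lor \lnot D): α-rule — add F (B \to ((\lnot D \lor E) \lor (\lnot (A \land (B \to C)) \land D))), F \lnot D.
    F (B \to ((\lnot D \lor E) \lor (\lnot (A \land (B \to C)) \land D))): α-rule — add T B, F ((\lnot D \lor E) \lor (\lnot (A \land (B \to C)) \land D)).
    F ((\lnot D \lor E) \lor (\lnot (A \land (B \to C)) \land D)): α-rule — add F (\lnot D \lor E), F (\lnot (A \land (B \to C)) \land D).
    F (\lnot D \lor E): α-rule — add F \lnot D, F E.
    F (\lnot (A \land (B \to C)) \land D): β-rule — branch into F \lnot (A \land (B \to C))  //  F D.
      branch 1.1 (add F \lnot (A \land (B \to C))):
        F \lnot (A \land (B \to C)): α-rule — add T A, T (B \to C).
        T (B \to C): β-rule — branch into F B  //  T C.
          branch 1.1.1 (add F B):
            × closes — contains both B and \lnot B.
          branch 1.1.2 (add T C):
            ○ open, literals {A=T, B=T, C=T, D=T, E=F}.
      branch 1.2 (add F D):
        × closes — contains both D and \lnot D.
  branch 2 (add T A):
    ○ open, literals {A=T}.
2 branches closed, 2 open.
Each open branch fixes some atoms; the unmentioned ones are free. Counting distinct full assignments: branch {A=T, B=T, C=T, D=T, E=F} (none free) contributes 1 new; branch {A=T} (C, B, E, D) contributes 15 new. Total: 16.

16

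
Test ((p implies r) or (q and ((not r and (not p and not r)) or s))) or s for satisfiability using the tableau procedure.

Initial set: {T (((p implies r) or (q and ((not r and (not p and not r)) or s))) or s)}.
T (((p implies r) or (q and ((not r and (not p and not r)) or s))) or s): β-rule — branch into T ((p implies r) or (q and ((not r and (not p and not r)) or s)))  //  T s.
  branch 1 (add T ((p implies r) or (q and ((not r and (not p and not r)) or s)))):
    T ((p implies r) or (q and ((not r and (not p and not r)) or s))): β-rule — branch into T (p implies r)  //  T (q and ((not r and (not p and not r)) or s)).
      branch 1.1 (add T (p implies r)):
        T (p implies r): β-rule — branch into F p  //  T r.
          branch 1.1.1 (add F p):
            ○ open, literals {p=false}.
          branch 1.1.2 (add T r):
            ○ open, literals {r=true}.
      branch 1.2 (add T (q and ((not r and (not p and not r)) or s))):
        T (q and ((not r and (not p and not r)) or s)): α-rule — add T q, T ((not r and (not p and not r)) or s).
        T ((not r and (not p and not r)) or s): β-rule — branch into T (not r and (not p and not r))  //  T s.
          branch 1.2.1 (add T (not r and (not p and not r))):
            T (not r and (not p and not r)): α-rule — add T not r, T (not p and not r).
            T (not p and not r): α-rule — add T not p, T not r.
            ○ open, literals {p=false, q=true, r=false}.
          branch 1.2.2 (add T s):
            ○ open, literals {q=true, s=true}.
  branch 2 (add T s):
    ○ open, literals {s=true}.
0 branches closed, 5 open.
An open branch gives a satisfying assignment: p=false.

Satisfiable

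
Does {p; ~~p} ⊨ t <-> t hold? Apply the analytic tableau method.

Initial set: {p; ~~p; ~(t <-> t)}.
~~p: drop double negation, giving p.
~(t <-> t): β-rule — branch into t, ~t  //  ~t, t.
  branch 1 (add t, ~t):
    × closes — contains both t and ~t.
  branch 2 (add ~t, t):
    × closes — contains both t and ~t.
All 2 branches close.
Every branch closed, so the premises entail the conclusion.

Yes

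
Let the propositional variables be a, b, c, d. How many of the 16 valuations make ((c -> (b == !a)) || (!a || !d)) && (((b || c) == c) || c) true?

11

Initial set: {(((c -> (b == !a)) || (!a || !d)) && (((b || c) == c) || c))}.
(((c -> (b == !a)) || (!a || !d)) && (((b || c) == c) || c)): α-rule — add ((c -> (b == !a)) || (!a || !d)), (((b || c) == c) || c).
((c -> (b == !a)) || (!a || !d)): β-rule — branch into (c -> (b == !a))  //  (!a || !d).
  branch 1 (add (c -> (b == !a))):
    (((b || c) == c) || c): β-rule — branch into ((b || c) == c)  //  c.
      branch 1.1 (add ((b || c) == c)):
        (c -> (b == !a)): β-rule — branch into !c  //  (b == !a).
          branch 1.1.1 (add !c):
            ((b || c) == c): β-rule — branch into (b || c), c  //  !(b || c), !c.
              branch 1.1.1.1 (add (b || c), c):
                × closes — contains both c and !c.
              branch 1.1.1.2 (add !(b || c), !c):
                !(b || c): α-rule — add !b, !c.
                ○ open, literals {b=false, c=false}.
          branch 1.1.2 (add (b == !a)):
            ((b || c) == c): β-rule — branch into (b || c), c  //  !(b || c), !c.
              branch 1.1.2.1 (add (b || c), c):
                (b == !a): β-rule — branch into b, !a  //  !b, !!a.
                  branch 1.1.2.1.1 (add b, !a):
                    (b || c): β-rule — branch into b  //  c.
                      branch 1.1.2.1.1.1 (add b):
                        ○ open, literals {a=false, b=true, c=true}.
                      branch 1.1.2.1.1.2 (add c):
                        ○ open, literals {a=false, b=true, c=true}.
                  branch 1.1.2.1.2 (add !b, !!a):
                    (b || c): β-rule — branch into b  //  c.
                      branch 1.1.2.1.2.1 (add b):
                        × closes — contains both b and !b.
                      branch 1.1.2.1.2.2 (add c):
                        ○ open, literals {a=true, b=false, c=true}.
              branch 1.1.2.2 (add !(b || c), !c):
                !(b || c): α-rule — add !b, !c.
                (b == !a): β-rule — branch into b, !a  //  !b, !!a.
                  branch 1.1.2.2.1 (add b, !a):
                    × closes — contains both b and !b.
                  branch 1.1.2.2.2 (add !b, !!a):
                    ○ open, literals {a=true, b=false, c=false}.
      branch 1.2 (add c):
        (c -> (b == !a)): β-rule — branch into !c  //  (b == !a).
          branch 1.2.1 (add !c):
            × closes — contains both c and !c.
          branch 1.2.2 (add (b == !a)):
            (b == !a): β-rule — branch into b, !a  //  !b, !!a.
              branch 1.2.2.1 (add b, !a):
                ○ open, literals {a=false, b=true, c=true}.
              branch 1.2.2.2 (add !b, !!a):
                ○ open, literals {a=true, b=false, c=true}.
  branch 2 (add (!a || !d)):
    (((b || c) == c) || c): β-rule — branch into ((b || c) == c)  //  c.
      branch 2.1 (add ((b || c) == c)):
        (!a || !d): β-rule — branch into !a  //  !d.
          branch 2.1.1 (add !a):
            ((b || c) == c): β-rule — branch into (b || c), c  //  !(b || c), !c.
              branch 2.1.1.1 (add (b || c), c):
                (b || c): β-rule — branch into b  //  c.
                  branch 2.1.1.1.1 (add b):
                    ○ open, literals {a=false, b=true, c=true}.
                  branch 2.1.1.1.2 (add c):
                    ○ open, literals {a=false, c=true}.
              branch 2.1.1.2 (add !(b || c), !c):
                !(b || c): α-rule — add !b, !c.
                ○ open, literals {a=false, b=false, c=false}.
          branch 2.1.2 (add !d):
            ((b || c) == c): β-rule — branch into (b || c), c  //  !(b || c), !c.
              branch 2.1.2.1 (add (b || c), c):
                (b || c): β-rule — branch into b  //  c.
                  branch 2.1.2.1.1 (add b):
                    ○ open, literals {b=true, c=true, d=false}.
                  branch 2.1.2.1.2 (add c):
                    ○ open, literals {c=true, d=false}.
              branch 2.1.2.2 (add !(b || c), !c):
                !(b || c): α-rule — add !b, !c.
                ○ open, literals {b=false, c=false, d=false}.
      branch 2.2 (add c):
        (!a || !d): β-rule — branch into !a  //  !d.
          branch 2.2.1 (add !a):
            ○ open, literals {a=false, c=true}.
          branch 2.2.2 (add !d):
            ○ open, literals {c=true, d=false}.
4 branches closed, 15 open.
Each open branch fixes some atoms; the unmentioned ones are free. Counting distinct full assignments: branch {b=false, c=false} (a, d) contributes 4 new; branch {a=false, b=true, c=true} (d) contributes 2 new; branch {a=false, b=true, c=true} (d) contributes 0 new; branch {a=true, b=false, c=true} (d) contributes 2 new; branch {a=true, b=false, c=false} (d) contributes 0 new; branch {a=false, b=true, c=true} (d) contributes 0 new; branch {a=true, b=false, c=true} (d) contributes 0 new; branch {a=false, b=true, c=true} (d) contributes 0 new; branch {a=false, c=true} (b, d) contributes 2 new; branch {a=false, b=false, c=false} (d) contributes 0 new; branch {b=true, c=true, d=false} (a) contributes 1 new; branch {c=true, d=false} (a, b) contributes 0 new; branch {b=false, c=false, d=false} (a) contributes 0 new; branch {a=false, c=true} (b, d) contributes 0 new; branch {c=true, d=false} (a, b) contributes 0 new. Total: 11.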